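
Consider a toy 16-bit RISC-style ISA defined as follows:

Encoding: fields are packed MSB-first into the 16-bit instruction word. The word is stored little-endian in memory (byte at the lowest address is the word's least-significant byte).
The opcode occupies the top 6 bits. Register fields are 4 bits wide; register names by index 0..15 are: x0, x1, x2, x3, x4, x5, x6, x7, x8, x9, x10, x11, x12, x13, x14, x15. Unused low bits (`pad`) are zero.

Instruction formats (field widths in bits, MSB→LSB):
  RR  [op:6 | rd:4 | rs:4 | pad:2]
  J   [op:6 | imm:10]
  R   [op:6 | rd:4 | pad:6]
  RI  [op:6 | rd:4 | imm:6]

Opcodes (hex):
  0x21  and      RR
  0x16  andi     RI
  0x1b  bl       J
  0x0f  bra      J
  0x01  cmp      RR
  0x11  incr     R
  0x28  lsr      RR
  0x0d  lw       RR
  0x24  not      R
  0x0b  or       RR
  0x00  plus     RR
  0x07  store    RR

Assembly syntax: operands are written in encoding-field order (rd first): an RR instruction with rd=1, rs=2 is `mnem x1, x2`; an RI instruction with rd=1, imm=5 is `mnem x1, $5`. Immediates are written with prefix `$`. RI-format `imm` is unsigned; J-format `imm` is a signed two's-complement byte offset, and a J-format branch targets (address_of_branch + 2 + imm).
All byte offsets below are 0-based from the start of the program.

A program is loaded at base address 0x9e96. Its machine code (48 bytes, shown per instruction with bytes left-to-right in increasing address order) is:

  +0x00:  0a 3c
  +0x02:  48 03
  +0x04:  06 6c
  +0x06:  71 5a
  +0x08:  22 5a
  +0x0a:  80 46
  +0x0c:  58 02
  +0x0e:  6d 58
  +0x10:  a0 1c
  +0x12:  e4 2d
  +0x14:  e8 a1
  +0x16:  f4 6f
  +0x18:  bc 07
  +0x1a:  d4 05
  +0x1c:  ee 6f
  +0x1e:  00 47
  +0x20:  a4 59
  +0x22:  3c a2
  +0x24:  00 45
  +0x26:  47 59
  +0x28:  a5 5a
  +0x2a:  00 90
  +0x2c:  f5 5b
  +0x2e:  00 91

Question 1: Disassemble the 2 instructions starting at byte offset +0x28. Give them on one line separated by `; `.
off 0x28: read a5 5a as little → 0x5aa5
  opcode bits[15:10]=0x16: andi/RI
  rd: (w>>6)&0xf=0xa → x10
  imm: (w>>0)&0x3f=0x25 → $37
off 0x2a: read 00 90 as little → 0x9000
  opcode bits[15:10]=0x24: not/R
  rd: (w>>6)&0xf=0x0 → x0

andi x10, $37; not x0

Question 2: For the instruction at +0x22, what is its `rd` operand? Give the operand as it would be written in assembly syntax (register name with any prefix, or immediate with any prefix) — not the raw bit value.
x8

@+22  little-endian(3c a2) = 0xa23c
  op=0xa23c>>10=0x28 ⇒ lsr (RR)
  rd@[9:6]=0x8 ⇒ x8
  rs@[5:2]=0xf ⇒ x15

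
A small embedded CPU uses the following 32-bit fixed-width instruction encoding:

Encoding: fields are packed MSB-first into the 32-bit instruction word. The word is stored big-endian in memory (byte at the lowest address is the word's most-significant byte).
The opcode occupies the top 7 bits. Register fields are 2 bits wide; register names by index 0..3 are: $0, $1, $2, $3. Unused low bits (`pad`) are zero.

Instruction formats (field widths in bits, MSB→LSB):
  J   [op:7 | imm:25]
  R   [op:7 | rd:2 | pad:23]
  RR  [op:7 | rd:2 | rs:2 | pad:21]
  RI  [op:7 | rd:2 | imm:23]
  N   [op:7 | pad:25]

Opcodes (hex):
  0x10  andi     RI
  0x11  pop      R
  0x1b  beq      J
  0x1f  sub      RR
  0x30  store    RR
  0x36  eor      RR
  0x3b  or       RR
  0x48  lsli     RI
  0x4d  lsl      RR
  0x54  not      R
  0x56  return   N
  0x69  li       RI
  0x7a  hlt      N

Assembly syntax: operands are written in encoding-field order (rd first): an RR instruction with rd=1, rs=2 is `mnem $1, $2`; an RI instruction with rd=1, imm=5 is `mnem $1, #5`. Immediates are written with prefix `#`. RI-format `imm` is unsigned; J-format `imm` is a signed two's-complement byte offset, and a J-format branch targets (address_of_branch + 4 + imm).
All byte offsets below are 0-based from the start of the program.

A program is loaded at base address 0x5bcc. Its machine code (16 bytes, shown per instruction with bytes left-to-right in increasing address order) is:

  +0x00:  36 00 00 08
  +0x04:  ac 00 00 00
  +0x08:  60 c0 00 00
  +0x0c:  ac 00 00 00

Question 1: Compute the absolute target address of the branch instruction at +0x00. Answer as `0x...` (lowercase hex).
0x5bd8

[00] 36 00 00 08 → 0x36000008
  op=0x36000008>>25=0x1b ⇒ beq (J)
  [24:0] imm=8 = #8
  target = base 0x5bcc + off 0x00 + 4 + imm 8 = 0x5bd8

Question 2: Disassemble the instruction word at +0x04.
off 0x04: read ac 00 00 00 as big → 0xac000000
  op=0xac000000>>25=0x56 ⇒ return (N)

return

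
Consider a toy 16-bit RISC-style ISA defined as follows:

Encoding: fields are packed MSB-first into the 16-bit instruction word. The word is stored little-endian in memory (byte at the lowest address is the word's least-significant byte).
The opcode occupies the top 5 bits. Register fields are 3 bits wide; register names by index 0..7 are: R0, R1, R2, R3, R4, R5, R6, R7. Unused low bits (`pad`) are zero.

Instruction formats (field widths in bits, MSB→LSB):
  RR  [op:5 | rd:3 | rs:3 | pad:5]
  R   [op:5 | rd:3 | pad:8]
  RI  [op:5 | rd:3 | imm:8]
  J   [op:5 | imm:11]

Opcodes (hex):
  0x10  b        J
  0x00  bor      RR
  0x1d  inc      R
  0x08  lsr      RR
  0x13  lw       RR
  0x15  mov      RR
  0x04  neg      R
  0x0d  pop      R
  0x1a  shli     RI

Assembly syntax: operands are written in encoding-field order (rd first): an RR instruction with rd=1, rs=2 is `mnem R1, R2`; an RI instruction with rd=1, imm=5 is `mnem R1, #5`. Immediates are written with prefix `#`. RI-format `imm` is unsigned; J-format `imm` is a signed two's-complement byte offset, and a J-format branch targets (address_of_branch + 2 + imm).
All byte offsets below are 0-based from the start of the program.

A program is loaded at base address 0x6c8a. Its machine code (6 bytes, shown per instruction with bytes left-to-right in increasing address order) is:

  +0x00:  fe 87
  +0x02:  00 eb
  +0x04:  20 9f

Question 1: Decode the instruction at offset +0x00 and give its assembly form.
b #-2

@+00  little-endian(fe 87) = 0x87fe
  top 5b → 0x10 → b [J]
  imm: (w>>0)&0x7ff=0x7fe (s11→-2) → #-2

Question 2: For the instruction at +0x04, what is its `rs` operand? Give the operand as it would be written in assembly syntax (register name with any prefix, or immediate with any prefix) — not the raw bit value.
R1

+0x04: 20 9f ⇒ word 0x9f20 (little)
  op=0x9f20>>11=0x13 ⇒ lw (RR)
  rd: (w>>8)&0x7=0x7 → R7
  rs: (w>>5)&0x7=0x1 → R1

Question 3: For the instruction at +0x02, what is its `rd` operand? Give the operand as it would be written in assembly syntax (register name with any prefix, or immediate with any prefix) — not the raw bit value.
R3

off 0x02: read 00 eb as little → 0xeb00
  op=0xeb00>>11=0x1d ⇒ inc (R)
  rd@[10:8]=0x3 ⇒ R3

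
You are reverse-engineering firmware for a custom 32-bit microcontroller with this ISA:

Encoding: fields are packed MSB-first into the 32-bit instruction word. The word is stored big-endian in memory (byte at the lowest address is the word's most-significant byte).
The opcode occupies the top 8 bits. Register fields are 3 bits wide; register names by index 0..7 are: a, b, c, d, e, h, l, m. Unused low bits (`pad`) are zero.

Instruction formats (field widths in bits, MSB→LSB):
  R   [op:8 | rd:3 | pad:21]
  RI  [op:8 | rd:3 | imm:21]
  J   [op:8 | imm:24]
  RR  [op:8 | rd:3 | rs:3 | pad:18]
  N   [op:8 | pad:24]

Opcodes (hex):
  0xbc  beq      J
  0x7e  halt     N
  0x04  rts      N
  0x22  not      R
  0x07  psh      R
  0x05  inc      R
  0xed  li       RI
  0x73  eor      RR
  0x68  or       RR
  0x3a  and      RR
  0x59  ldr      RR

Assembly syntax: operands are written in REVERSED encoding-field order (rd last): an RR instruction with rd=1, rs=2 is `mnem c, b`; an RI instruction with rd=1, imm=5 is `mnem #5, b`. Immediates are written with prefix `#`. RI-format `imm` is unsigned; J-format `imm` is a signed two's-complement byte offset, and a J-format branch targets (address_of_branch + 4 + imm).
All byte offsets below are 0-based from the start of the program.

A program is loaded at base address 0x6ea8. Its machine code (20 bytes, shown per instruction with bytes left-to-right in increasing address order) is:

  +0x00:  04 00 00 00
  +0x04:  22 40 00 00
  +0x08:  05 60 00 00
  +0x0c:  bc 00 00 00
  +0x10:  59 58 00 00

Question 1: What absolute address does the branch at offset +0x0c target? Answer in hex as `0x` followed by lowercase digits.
@+0c  big-endian(bc 00 00 00) = 0xbc000000
  top 8b → 0xbc → beq [J]
  imm: (w>>0)&0xffffff=0x0 → #0
  target = base 0x6ea8 + off 0x0c + 4 + imm 0 = 0x6eb8

0x6eb8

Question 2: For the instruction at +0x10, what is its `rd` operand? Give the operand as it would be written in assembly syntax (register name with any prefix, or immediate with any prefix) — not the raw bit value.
[10] 59 58 00 00 → 0x59580000
  op=0x59580000>>24=0x59 ⇒ ldr (RR)
  rd: (w>>21)&0x7=0x2 → c
  rs: (w>>18)&0x7=0x6 → l

c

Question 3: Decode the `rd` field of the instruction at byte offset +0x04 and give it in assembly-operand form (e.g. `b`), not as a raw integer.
+0x04: 22 40 00 00 ⇒ word 0x22400000 (big)
  opcode bits[31:24]=0x22: not/R
  rd@[23:21]=0x2 ⇒ c

c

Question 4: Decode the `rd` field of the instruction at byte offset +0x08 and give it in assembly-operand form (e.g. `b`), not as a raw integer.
+0x08: 05 60 00 00 ⇒ word 0x05600000 (big)
  opcode bits[31:24]=0x5: inc/R
  rd@[23:21]=0x3 ⇒ d

d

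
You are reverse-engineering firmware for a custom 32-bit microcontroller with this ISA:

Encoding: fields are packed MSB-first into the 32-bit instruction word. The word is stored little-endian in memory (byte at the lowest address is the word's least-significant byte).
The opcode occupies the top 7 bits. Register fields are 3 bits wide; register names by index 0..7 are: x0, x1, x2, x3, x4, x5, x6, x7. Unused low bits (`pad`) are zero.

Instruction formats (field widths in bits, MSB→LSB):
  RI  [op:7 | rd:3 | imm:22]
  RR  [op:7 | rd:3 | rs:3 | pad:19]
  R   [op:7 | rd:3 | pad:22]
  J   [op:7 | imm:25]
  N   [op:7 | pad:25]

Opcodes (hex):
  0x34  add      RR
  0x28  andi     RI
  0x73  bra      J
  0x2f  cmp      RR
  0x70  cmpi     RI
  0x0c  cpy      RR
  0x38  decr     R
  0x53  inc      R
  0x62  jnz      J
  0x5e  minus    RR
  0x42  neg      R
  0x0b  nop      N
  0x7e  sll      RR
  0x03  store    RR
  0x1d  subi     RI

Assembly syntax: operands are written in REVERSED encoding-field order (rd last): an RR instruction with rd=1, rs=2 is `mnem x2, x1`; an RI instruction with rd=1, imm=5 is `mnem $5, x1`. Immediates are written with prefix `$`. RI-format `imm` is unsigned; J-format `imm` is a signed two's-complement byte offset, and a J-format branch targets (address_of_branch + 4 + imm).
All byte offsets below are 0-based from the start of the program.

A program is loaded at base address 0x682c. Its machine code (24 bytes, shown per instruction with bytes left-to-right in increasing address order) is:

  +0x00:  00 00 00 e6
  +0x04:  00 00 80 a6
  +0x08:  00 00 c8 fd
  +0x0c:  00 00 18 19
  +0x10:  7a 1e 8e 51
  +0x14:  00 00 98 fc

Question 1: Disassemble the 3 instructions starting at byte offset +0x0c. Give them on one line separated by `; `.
cpy x3, x4; andi $925306, x6; sll x3, x2

[0c] 00 00 18 19 → 0x19180000
  opcode bits[31:25]=0xc: cpy/RR
  [24:22] rd=4 = x4
  [21:19] rs=3 = x3
[10] 7a 1e 8e 51 → 0x518e1e7a
  opcode bits[31:25]=0x28: andi/RI
  [24:22] rd=6 = x6
  [21:0] imm=925306 = $925306
[14] 00 00 98 fc → 0xfc980000
  opcode bits[31:25]=0x7e: sll/RR
  [24:22] rd=2 = x2
  [21:19] rs=3 = x3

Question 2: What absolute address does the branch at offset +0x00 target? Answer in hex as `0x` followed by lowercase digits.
0x6830

off 0x00: read 00 00 00 e6 as little → 0xe6000000
  top 7b → 0x73 → bra [J]
  [24:0] imm=0 = $0
  target = base 0x682c + off 0x00 + 4 + imm 0 = 0x6830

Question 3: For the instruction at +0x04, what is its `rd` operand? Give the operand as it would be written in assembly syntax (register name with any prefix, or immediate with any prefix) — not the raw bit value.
x2

@+04  little-endian(00 00 80 a6) = 0xa6800000
  op=0xa6800000>>25=0x53 ⇒ inc (R)
  rd: (w>>22)&0x7=0x2 → x2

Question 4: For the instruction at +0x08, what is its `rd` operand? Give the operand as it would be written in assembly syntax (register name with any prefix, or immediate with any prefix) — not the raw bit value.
off 0x08: read 00 00 c8 fd as little → 0xfdc80000
  opcode bits[31:25]=0x7e: sll/RR
  rd: (w>>22)&0x7=0x7 → x7
  rs: (w>>19)&0x7=0x1 → x1

x7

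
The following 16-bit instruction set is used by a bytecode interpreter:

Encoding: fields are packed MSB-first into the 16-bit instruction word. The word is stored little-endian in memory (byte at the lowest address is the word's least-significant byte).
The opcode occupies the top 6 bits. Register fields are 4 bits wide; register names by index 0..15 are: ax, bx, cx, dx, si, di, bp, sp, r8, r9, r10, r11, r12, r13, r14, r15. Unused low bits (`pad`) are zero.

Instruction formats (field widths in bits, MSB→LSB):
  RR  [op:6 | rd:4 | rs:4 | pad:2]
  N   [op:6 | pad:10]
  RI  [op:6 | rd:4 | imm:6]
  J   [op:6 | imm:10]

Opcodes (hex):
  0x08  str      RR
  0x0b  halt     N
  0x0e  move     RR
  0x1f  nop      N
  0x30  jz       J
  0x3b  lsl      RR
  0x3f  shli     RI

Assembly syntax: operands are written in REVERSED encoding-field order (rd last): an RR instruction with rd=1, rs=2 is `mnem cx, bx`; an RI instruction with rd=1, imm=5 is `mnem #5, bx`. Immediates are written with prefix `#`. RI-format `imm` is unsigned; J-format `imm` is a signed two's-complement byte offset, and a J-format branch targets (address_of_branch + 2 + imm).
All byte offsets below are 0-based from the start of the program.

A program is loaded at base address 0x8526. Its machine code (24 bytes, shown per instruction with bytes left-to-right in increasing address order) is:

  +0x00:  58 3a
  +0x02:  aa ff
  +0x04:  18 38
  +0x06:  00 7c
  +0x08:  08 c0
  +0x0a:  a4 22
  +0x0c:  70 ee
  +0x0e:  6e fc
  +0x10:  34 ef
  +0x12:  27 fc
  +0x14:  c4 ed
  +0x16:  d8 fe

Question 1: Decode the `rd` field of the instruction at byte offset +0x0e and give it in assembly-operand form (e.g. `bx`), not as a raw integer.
bx

off 0x0e: read 6e fc as little → 0xfc6e
  op=0xfc6e>>10=0x3f ⇒ shli (RI)
  [9:6] rd=1 = bx
  [5:0] imm=46 = #46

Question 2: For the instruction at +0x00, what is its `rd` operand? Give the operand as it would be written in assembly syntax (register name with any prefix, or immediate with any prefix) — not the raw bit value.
[00] 58 3a → 0x3a58
  opcode bits[15:10]=0xe: move/RR
  rd: (w>>6)&0xf=0x9 → r9
  rs: (w>>2)&0xf=0x6 → bp

r9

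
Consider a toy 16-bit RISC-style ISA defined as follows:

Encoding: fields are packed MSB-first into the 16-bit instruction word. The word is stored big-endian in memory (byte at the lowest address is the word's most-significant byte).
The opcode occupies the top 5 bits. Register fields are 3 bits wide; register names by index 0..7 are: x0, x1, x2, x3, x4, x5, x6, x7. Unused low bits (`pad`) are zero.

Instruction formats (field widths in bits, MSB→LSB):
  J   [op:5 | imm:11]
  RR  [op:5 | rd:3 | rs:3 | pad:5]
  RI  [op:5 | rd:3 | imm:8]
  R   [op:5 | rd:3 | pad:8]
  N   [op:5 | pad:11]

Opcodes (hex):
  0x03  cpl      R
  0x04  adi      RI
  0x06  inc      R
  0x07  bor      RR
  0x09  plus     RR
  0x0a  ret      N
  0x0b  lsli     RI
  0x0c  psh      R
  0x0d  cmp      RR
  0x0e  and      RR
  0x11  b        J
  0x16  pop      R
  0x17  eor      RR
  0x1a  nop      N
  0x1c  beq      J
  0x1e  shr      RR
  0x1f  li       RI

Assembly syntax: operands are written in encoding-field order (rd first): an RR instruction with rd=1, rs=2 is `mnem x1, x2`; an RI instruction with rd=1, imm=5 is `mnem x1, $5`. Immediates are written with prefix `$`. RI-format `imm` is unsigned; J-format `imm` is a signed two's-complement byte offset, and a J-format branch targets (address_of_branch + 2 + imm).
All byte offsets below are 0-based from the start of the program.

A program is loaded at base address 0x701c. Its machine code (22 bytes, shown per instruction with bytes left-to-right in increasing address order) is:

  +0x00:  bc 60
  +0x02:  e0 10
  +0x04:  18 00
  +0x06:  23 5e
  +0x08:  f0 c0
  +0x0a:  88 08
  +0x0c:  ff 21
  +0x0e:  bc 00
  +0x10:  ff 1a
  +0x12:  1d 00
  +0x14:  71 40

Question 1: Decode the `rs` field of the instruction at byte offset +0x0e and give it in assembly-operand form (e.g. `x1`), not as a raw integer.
x0

@+0e  big-endian(bc 00) = 0xbc00
  top 5b → 0x17 → eor [RR]
  [10:8] rd=4 = x4
  [7:5] rs=0 = x0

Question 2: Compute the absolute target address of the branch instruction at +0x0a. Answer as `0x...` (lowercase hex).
@+0a  big-endian(88 08) = 0x8808
  opcode bits[15:11]=0x11: b/J
  [10:0] imm=8 = $8
  target = base 0x701c + off 0x0a + 2 + imm 8 = 0x7030

0x7030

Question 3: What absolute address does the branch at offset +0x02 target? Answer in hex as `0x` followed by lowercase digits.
[02] e0 10 → 0xe010
  op=0xe010>>11=0x1c ⇒ beq (J)
  imm: (w>>0)&0x7ff=0x10 → $16
  target = base 0x701c + off 0x02 + 2 + imm 16 = 0x7030

0x7030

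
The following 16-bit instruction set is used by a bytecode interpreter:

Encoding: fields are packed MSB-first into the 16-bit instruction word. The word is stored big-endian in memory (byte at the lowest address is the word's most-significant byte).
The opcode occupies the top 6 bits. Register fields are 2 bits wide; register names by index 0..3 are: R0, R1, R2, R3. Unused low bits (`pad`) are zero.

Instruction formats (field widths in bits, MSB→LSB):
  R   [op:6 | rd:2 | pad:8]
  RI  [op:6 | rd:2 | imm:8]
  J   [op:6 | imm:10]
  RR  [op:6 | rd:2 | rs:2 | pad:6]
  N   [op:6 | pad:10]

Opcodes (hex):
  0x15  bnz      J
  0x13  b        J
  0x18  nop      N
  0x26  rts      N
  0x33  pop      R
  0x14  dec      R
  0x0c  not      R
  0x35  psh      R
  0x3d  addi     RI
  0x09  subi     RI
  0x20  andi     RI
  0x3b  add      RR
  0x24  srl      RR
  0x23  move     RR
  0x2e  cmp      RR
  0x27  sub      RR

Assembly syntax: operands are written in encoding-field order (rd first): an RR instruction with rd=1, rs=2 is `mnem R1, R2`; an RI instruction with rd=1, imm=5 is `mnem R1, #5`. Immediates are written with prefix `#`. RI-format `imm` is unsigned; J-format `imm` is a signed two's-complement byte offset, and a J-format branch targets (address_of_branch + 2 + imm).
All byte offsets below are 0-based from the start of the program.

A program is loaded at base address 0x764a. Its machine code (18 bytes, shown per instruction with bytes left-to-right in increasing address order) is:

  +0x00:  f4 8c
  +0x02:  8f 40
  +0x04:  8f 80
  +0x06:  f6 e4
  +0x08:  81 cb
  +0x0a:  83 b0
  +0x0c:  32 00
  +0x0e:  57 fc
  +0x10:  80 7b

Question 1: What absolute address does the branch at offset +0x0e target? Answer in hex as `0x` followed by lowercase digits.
0x7656

@+0e  big-endian(57 fc) = 0x57fc
  opcode bits[15:10]=0x15: bnz/J
  [9:0] imm=1020 (s10→-4) = #-4
  target = base 0x764a + off 0x0e + 2 + imm -4 = 0x7656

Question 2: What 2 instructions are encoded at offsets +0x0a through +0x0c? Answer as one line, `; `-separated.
andi R3, #176; not R2

@+0a  big-endian(83 b0) = 0x83b0
  top 6b → 0x20 → andi [RI]
  [9:8] rd=3 = R3
  [7:0] imm=176 = #176
@+0c  big-endian(32 00) = 0x3200
  top 6b → 0xc → not [R]
  [9:8] rd=2 = R2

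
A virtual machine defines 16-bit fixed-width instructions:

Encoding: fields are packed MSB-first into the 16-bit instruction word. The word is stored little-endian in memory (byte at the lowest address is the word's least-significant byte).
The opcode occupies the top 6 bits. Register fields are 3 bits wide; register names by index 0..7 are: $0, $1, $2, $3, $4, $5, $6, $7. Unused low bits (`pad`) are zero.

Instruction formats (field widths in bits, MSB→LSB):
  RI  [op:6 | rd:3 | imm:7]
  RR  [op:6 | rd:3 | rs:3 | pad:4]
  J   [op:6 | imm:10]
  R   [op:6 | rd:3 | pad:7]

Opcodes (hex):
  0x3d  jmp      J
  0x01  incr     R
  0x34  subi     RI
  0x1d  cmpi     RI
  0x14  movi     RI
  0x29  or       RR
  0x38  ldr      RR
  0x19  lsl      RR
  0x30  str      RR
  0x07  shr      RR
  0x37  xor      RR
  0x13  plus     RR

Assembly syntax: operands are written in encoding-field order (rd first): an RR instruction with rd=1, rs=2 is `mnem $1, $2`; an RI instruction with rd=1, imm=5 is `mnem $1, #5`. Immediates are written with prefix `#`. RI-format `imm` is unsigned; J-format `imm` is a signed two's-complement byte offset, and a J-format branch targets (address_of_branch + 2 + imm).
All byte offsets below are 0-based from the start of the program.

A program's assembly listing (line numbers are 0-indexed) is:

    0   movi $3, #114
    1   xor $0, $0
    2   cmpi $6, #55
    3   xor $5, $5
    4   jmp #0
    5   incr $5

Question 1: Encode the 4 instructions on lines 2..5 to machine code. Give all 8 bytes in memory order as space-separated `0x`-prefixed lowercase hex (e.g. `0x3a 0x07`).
L2: cmpi op=0x1d:6|rd=6:3|imm=55:7 ⇒ 0x7737 ⇒ little 37 77
L3: xor op=0x37:6|rd=5:3|rs=5:3|pad=0:4 ⇒ 0xded0 ⇒ little d0 de
L4: jmp op=0x3d:6|imm=0:10 ⇒ 0xf400 ⇒ little 00 f4
L5: incr op=0x1:6|rd=5:3|pad=0:7 ⇒ 0x0680 ⇒ little 80 06

0x37 0x77 0xd0 0xde 0x00 0xf4 0x80 0x06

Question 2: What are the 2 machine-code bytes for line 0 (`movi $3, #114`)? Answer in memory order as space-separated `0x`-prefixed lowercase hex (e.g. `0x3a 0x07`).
0xf2 0x51

line 0 (movi): pack op=0x14:6|rd=3:3|imm=114:7 = 0x51f2; little→ f2 51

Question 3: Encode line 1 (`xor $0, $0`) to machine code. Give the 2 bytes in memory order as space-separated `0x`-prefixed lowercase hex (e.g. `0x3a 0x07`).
L1: xor op=0x37:6|rd=0:3|rs=0:3|pad=0:4 ⇒ 0xdc00 ⇒ little 00 dc

0x00 0xdc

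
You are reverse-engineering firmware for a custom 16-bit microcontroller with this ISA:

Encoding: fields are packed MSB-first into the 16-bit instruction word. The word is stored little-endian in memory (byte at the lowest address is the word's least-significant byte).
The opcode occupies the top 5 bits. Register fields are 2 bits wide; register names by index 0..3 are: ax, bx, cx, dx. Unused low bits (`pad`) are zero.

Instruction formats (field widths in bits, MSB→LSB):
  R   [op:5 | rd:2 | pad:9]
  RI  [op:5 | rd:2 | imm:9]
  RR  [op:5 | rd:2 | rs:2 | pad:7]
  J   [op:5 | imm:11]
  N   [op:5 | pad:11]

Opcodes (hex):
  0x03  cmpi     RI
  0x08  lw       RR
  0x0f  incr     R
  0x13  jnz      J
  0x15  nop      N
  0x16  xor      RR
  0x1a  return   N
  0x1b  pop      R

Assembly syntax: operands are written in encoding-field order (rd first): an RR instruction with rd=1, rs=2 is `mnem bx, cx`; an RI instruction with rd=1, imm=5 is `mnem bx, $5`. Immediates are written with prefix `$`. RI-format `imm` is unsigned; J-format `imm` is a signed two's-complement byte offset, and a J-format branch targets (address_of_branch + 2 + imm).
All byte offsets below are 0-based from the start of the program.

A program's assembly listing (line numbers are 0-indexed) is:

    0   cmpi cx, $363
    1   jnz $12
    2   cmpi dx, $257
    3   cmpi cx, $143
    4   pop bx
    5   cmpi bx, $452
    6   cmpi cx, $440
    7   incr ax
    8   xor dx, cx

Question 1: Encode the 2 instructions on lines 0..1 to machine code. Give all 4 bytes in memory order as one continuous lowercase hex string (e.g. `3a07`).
6b1d0c98

line 0 (cmpi): pack op=0x3:5|rd=2:2|imm=363:9 = 0x1d6b; little→ 6b 1d
line 1 (jnz): pack op=0x13:5|imm=12:11 = 0x980c; little→ 0c 98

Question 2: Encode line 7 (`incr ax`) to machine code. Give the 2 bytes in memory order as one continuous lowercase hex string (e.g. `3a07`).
0078

L7: incr op=0xf:5|rd=0:2|pad=0:9 ⇒ 0x7800 ⇒ little 00 78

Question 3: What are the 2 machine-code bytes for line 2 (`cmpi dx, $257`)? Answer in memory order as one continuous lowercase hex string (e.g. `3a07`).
2. cmpi fields op=0x3:5|rd=3:2|imm=257:9 → word 1f01h → 01 1f

011f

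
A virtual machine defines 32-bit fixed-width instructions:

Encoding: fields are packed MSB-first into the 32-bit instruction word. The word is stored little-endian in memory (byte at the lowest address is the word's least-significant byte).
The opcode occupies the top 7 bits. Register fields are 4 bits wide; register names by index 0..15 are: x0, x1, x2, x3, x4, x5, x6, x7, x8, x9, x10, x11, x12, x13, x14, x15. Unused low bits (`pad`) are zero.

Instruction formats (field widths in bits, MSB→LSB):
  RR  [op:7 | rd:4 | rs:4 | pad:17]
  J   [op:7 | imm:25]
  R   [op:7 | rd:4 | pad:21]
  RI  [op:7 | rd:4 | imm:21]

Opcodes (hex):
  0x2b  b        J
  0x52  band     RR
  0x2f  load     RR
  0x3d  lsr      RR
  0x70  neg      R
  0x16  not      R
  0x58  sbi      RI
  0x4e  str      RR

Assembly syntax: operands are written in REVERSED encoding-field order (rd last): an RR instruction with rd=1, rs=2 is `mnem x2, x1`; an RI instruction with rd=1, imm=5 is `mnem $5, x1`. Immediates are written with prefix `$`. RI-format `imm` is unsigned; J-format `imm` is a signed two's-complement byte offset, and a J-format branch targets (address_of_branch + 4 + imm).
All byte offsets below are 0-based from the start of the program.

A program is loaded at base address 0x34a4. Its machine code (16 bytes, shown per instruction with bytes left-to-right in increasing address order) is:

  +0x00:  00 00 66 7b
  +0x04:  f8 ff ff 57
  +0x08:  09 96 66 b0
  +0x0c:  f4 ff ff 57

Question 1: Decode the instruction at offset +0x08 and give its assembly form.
[08] 09 96 66 b0 → 0xb0669609
  top 7b → 0x58 → sbi [RI]
  rd@[24:21]=0x3 ⇒ x3
  imm@[20:0]=0x69609 ⇒ $431625

sbi $431625, x3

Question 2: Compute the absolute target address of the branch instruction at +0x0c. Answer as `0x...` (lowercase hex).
0x34a8

off 0x0c: read f4 ff ff 57 as little → 0x57fffff4
  top 7b → 0x2b → b [J]
  [24:0] imm=33554420 (s25→-12) = $-12
  target = base 0x34a4 + off 0x0c + 4 + imm -12 = 0x34a8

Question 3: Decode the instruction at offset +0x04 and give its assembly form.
b $-8

[04] f8 ff ff 57 → 0x57fffff8
  opcode bits[31:25]=0x2b: b/J
  imm: (w>>0)&0x1ffffff=0x1fffff8 (s25→-8) → $-8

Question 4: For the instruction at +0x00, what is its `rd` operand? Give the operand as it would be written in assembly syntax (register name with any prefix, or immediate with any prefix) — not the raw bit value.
x11

[00] 00 00 66 7b → 0x7b660000
  op=0x7b660000>>25=0x3d ⇒ lsr (RR)
  [24:21] rd=11 = x11
  [20:17] rs=3 = x3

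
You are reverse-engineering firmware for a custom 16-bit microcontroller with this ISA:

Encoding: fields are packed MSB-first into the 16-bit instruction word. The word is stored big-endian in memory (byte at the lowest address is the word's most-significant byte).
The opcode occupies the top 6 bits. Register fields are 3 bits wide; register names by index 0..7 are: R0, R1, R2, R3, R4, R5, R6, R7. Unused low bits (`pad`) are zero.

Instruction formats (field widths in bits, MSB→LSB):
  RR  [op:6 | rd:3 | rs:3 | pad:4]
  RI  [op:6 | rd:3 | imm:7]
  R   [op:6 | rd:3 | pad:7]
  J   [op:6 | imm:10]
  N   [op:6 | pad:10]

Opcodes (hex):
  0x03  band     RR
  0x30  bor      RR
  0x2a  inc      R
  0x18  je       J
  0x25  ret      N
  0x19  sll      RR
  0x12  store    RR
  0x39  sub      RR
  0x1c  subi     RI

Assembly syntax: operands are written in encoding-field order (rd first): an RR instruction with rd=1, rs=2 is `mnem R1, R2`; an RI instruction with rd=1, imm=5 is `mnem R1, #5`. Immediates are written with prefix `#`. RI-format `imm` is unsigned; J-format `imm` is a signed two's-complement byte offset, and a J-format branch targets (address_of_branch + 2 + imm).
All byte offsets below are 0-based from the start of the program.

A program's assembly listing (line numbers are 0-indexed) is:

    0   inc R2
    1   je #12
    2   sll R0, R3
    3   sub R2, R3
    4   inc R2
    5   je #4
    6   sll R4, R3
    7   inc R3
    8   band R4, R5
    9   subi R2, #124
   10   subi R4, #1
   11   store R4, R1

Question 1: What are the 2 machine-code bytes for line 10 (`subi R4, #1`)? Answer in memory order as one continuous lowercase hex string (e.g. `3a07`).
L10: subi op=0x1c:6|rd=4:3|imm=1:7 ⇒ 0x7201 ⇒ big 72 01

7201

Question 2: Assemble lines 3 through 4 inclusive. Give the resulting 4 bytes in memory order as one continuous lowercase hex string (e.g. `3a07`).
e530a900

3. sub fields op=0x39:6|rd=2:3|rs=3:3|pad=0:4 → word e530h → e5 30
4. inc fields op=0x2a:6|rd=2:3|pad=0:7 → word a900h → a9 00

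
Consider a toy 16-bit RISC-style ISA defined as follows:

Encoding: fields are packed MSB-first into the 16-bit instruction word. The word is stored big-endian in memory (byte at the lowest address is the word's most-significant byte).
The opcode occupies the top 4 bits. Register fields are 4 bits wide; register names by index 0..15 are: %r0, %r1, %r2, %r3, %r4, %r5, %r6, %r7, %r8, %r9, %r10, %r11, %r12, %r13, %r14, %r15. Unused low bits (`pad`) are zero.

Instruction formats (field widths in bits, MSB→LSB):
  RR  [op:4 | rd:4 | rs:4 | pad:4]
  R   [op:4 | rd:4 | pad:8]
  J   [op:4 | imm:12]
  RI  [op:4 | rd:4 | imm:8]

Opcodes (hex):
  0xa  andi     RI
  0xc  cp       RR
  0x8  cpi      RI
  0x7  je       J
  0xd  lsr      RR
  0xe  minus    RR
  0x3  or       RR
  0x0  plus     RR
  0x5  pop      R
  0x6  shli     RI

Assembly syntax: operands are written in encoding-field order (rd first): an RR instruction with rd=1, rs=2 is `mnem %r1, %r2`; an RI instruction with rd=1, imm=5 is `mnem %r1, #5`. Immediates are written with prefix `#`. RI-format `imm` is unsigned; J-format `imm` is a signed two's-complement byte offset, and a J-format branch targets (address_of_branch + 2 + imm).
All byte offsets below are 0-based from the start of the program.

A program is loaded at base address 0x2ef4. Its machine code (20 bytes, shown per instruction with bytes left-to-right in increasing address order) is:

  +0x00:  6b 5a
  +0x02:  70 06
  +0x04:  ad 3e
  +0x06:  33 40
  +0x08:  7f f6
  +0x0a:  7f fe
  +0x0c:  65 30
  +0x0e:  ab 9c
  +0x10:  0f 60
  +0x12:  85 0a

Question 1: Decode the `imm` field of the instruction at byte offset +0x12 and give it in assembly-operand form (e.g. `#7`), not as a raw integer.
+0x12: 85 0a ⇒ word 0x850a (big)
  op=0x850a>>12=0x8 ⇒ cpi (RI)
  rd@[11:8]=0x5 ⇒ %r5
  imm@[7:0]=0xa ⇒ #10

#10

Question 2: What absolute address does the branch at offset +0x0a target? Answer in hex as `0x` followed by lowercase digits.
off 0x0a: read 7f fe as big → 0x7ffe
  op=0x7ffe>>12=0x7 ⇒ je (J)
  imm: (w>>0)&0xfff=0xffe (s12→-2) → #-2
  target = base 0x2ef4 + off 0x0a + 2 + imm -2 = 0x2efe

0x2efe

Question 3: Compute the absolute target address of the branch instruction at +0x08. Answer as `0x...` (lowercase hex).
off 0x08: read 7f f6 as big → 0x7ff6
  opcode bits[15:12]=0x7: je/J
  imm@[11:0]=0xff6 (s12→-10) ⇒ #-10
  target = base 0x2ef4 + off 0x08 + 2 + imm -10 = 0x2ef4

0x2ef4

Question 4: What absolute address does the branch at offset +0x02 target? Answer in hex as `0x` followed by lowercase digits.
0x2efe

+0x02: 70 06 ⇒ word 0x7006 (big)
  op=0x7006>>12=0x7 ⇒ je (J)
  imm@[11:0]=0x6 ⇒ #6
  target = base 0x2ef4 + off 0x02 + 2 + imm 6 = 0x2efe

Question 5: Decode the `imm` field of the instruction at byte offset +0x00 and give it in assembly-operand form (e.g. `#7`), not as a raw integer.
#90

off 0x00: read 6b 5a as big → 0x6b5a
  top 4b → 0x6 → shli [RI]
  rd@[11:8]=0xb ⇒ %r11
  imm@[7:0]=0x5a ⇒ #90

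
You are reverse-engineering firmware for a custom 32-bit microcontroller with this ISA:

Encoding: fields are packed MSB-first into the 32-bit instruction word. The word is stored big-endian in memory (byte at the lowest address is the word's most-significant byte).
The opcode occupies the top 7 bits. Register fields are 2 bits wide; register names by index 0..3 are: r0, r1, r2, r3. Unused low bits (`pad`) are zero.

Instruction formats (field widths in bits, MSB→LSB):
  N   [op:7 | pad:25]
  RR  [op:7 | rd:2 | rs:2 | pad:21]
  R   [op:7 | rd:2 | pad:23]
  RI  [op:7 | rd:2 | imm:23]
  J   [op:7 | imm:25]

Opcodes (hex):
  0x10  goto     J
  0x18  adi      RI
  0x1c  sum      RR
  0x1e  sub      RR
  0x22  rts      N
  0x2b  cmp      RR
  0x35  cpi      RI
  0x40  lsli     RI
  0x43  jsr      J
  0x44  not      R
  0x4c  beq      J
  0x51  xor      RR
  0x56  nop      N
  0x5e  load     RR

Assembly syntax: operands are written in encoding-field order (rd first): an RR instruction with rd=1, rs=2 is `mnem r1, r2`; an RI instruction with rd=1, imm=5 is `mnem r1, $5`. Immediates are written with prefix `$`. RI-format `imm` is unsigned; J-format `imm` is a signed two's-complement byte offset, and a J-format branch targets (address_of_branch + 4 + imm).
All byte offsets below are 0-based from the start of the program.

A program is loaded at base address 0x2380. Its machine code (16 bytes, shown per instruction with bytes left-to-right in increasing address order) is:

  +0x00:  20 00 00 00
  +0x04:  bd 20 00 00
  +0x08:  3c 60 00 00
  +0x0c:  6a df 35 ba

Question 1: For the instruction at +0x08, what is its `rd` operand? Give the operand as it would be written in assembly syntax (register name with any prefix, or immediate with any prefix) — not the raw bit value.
r0

@+08  big-endian(3c 60 00 00) = 0x3c600000
  op=0x3c600000>>25=0x1e ⇒ sub (RR)
  [24:23] rd=0 = r0
  [22:21] rs=3 = r3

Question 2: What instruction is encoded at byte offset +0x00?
+0x00: 20 00 00 00 ⇒ word 0x20000000 (big)
  top 7b → 0x10 → goto [J]
  [24:0] imm=0 = $0

goto $0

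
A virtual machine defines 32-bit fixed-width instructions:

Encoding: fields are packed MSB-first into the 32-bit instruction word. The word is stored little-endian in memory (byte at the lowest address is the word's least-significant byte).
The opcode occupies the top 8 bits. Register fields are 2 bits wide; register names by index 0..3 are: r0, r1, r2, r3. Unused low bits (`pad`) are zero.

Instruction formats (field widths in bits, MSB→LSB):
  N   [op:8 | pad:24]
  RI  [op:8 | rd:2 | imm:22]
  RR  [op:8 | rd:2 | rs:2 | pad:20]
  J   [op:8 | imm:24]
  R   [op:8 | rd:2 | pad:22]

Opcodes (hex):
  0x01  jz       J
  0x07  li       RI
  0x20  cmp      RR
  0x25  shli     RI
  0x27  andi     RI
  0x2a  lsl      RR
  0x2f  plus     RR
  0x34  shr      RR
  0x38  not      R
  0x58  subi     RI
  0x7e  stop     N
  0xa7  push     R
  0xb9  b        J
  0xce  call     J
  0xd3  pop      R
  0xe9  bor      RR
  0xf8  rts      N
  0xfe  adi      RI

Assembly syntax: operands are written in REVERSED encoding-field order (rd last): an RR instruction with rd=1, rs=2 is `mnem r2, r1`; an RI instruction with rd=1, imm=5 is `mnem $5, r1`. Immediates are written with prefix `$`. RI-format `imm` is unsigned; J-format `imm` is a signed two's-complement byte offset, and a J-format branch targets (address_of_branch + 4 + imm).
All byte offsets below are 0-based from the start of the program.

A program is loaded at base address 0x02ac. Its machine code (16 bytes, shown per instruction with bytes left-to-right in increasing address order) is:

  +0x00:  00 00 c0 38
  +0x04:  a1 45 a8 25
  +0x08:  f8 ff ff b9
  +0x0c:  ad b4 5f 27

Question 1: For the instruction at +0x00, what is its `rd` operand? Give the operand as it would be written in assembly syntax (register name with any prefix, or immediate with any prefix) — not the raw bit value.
r3

+0x00: 00 00 c0 38 ⇒ word 0x38c00000 (little)
  op=0x38c00000>>24=0x38 ⇒ not (R)
  [23:22] rd=3 = r3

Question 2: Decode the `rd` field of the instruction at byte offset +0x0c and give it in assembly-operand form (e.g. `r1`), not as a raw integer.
r1

@+0c  little-endian(ad b4 5f 27) = 0x275fb4ad
  top 8b → 0x27 → andi [RI]
  [23:22] rd=1 = r1
  [21:0] imm=2077869 = $2077869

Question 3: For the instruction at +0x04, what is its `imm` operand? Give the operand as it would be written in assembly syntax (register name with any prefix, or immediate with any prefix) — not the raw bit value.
off 0x04: read a1 45 a8 25 as little → 0x25a845a1
  op=0x25a845a1>>24=0x25 ⇒ shli (RI)
  [23:22] rd=2 = r2
  [21:0] imm=2639265 = $2639265

$2639265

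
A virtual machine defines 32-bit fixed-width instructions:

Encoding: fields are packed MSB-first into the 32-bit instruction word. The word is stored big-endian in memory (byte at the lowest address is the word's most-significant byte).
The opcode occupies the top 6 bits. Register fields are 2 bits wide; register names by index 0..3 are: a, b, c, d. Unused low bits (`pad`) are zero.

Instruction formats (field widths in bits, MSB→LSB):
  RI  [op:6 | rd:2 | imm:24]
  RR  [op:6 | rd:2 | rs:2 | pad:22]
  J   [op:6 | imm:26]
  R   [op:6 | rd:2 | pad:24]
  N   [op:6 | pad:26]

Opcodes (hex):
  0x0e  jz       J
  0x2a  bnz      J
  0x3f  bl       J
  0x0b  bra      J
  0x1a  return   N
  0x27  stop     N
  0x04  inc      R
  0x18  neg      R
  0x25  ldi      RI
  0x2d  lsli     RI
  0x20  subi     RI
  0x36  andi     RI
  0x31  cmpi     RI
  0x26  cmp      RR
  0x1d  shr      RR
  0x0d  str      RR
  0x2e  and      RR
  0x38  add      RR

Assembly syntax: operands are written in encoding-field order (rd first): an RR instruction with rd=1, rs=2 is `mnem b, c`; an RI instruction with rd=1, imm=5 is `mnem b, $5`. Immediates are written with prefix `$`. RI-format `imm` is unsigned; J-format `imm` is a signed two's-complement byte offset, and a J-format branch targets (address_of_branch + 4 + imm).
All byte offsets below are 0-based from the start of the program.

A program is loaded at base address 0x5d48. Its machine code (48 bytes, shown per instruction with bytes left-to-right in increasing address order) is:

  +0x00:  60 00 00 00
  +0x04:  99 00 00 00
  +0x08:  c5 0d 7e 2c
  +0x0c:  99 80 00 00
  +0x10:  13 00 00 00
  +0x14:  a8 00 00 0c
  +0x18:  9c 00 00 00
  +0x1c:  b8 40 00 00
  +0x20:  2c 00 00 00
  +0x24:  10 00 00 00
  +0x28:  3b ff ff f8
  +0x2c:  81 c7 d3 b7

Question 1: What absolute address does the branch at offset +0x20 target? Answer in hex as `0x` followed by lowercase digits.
[20] 2c 00 00 00 → 0x2c000000
  opcode bits[31:26]=0xb: bra/J
  imm@[25:0]=0x0 ⇒ $0
  target = base 0x5d48 + off 0x20 + 4 + imm 0 = 0x5d6c

0x5d6c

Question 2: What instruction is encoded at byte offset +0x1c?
off 0x1c: read b8 40 00 00 as big → 0xb8400000
  op=0xb8400000>>26=0x2e ⇒ and (RR)
  rd: (w>>24)&0x3=0x0 → a
  rs: (w>>22)&0x3=0x1 → b

and a, b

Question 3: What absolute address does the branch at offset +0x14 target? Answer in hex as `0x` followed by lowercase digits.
+0x14: a8 00 00 0c ⇒ word 0xa800000c (big)
  top 6b → 0x2a → bnz [J]
  imm@[25:0]=0xc ⇒ $12
  target = base 0x5d48 + off 0x14 + 4 + imm 12 = 0x5d6c

0x5d6c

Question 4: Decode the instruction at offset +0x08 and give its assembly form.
cmpi b, $884268

@+08  big-endian(c5 0d 7e 2c) = 0xc50d7e2c
  op=0xc50d7e2c>>26=0x31 ⇒ cmpi (RI)
  [25:24] rd=1 = b
  [23:0] imm=884268 = $884268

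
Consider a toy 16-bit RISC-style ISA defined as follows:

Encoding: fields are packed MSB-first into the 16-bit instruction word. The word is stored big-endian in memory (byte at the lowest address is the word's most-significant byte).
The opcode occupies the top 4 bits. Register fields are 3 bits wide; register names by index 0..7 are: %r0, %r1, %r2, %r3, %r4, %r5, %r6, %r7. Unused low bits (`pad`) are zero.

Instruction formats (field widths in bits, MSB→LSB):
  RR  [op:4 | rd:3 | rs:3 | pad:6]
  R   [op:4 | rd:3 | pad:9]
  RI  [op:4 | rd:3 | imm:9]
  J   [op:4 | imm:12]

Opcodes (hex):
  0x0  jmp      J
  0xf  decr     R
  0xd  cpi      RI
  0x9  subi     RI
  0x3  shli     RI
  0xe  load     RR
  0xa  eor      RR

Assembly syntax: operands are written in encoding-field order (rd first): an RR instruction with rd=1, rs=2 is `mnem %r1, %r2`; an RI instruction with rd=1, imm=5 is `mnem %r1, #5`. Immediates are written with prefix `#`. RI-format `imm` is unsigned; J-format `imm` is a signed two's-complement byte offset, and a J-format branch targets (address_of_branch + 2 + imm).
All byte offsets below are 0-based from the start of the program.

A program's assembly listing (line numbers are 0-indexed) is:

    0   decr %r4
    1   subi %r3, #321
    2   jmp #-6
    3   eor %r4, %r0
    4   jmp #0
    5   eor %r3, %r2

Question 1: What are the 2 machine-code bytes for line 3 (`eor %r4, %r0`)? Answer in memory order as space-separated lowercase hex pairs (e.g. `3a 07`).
L3: eor op=0xa:4|rd=4:3|rs=0:3|pad=0:6 ⇒ 0xa800 ⇒ big a8 00

a8 00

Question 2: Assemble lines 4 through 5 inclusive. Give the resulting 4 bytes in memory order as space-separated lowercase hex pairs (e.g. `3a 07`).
00 00 a6 80

4. jmp fields op=0x0:4|imm=0:12 → word 0000h → 00 00
5. eor fields op=0xa:4|rd=3:3|rs=2:3|pad=0:6 → word a680h → a6 80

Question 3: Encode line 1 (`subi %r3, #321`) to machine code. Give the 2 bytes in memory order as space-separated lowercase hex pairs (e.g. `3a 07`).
1. subi fields op=0x9:4|rd=3:3|imm=321:9 → word 9741h → 97 41

97 41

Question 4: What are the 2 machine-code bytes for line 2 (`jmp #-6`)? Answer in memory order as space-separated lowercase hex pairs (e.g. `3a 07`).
0f fa

2. jmp fields op=0x0:4|imm=-6:12 → word 0ffah → 0f fa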